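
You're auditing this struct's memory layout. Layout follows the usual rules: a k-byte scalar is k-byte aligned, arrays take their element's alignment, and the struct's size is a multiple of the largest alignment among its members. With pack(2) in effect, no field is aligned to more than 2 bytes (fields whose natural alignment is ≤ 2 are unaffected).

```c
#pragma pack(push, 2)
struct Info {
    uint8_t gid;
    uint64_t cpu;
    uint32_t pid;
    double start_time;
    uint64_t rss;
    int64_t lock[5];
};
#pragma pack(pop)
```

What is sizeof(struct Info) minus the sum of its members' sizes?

@0: gid [1B, align 1] → 1
+1 pad (align 2)
@2: cpu [8B, align 2] → 10
@10: pid [4B, align 2] → 14
@14: start_time [8B, align 2] → 22
@22: rss [8B, align 2] → 30
@30: lock [40B, align 2] → 70
size 70, align 2
data bytes 69, size 70 → padding 1

1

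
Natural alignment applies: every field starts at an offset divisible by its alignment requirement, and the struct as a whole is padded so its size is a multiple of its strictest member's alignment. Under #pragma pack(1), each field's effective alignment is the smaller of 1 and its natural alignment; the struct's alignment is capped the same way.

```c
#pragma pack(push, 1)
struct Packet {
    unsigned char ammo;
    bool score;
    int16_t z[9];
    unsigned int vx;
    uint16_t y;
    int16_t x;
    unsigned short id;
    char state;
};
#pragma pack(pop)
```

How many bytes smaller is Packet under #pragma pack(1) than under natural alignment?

natural layout:
  0..1  ammo  (1B, 1-aligned)
  1..2  score  (1B, 1-aligned)
  2..20  z  (18B, 2-aligned)
  20..24  vx  (4B, 4-aligned)
  24..26  y  (2B, 2-aligned)
  26..28  x  (2B, 2-aligned)
  28..30  id  (2B, 2-aligned)
  30..31  state  (1B, 1-aligned)
  31..32  -- tail padding (1B)
  sizeof = 32, alignof = 4
packed(1) layout:
  0..1  ammo  (1B, 1-aligned)
  1..2  score  (1B, 1-aligned)
  2..20  z  (18B, 1-aligned)
  20..24  vx  (4B, 1-aligned)
  24..26  y  (2B, 1-aligned)
  26..28  x  (2B, 1-aligned)
  28..30  id  (2B, 1-aligned)
  30..31  state  (1B, 1-aligned)
  sizeof = 31, alignof = 1
32 − 31 = 1

1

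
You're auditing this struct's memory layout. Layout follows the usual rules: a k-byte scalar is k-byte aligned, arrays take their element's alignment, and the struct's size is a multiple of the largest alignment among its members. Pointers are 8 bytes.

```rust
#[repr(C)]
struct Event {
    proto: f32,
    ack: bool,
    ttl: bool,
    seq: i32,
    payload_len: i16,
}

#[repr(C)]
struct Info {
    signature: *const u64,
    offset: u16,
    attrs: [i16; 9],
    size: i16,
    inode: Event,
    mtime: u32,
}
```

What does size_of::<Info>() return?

Event: proto at 0 (size 4, align 4) → ends 4; ack at 4 (size 1, align 1) → ends 5; ttl at 5 (size 1, align 1) → ends 6; pad 2 to align 4 for seq; seq at 8 (size 4, align 4) → ends 12; payload_len at 12 (size 2, align 2) → ends 14; tail pad 2 to reach multiple of 4; total 16 bytes, alignment 4
signature at 0 (size 8, align 8) → ends 8
offset at 8 (size 2, align 2) → ends 10
attrs at 10 (size 18, align 2) → ends 28
size at 28 (size 2, align 2) → ends 30
pad 2 to align 4 for inode
inode at 32 (size 16, align 4) → ends 48
mtime at 48 (size 4, align 4) → ends 52
tail pad 4 to reach multiple of 8
total 56 bytes, alignment 8

56 bytes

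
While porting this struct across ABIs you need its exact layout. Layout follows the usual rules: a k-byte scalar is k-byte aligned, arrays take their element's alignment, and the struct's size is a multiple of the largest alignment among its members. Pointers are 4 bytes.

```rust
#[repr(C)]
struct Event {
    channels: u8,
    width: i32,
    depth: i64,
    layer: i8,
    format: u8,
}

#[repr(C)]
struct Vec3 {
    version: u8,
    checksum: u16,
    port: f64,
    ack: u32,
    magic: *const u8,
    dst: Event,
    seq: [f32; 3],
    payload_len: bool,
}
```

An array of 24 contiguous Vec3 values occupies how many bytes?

1536

Event: channels at 0 (size 1, align 1) → ends 1; pad 3 to align 4 for width; width at 4 (size 4, align 4) → ends 8; depth at 8 (size 8, align 8) → ends 16; layer at 16 (size 1, align 1) → ends 17; format at 17 (size 1, align 1) → ends 18; tail pad 6 to reach multiple of 8; total 24 bytes, alignment 8
version at 0 (size 1, align 1) → ends 1
pad 1 to align 2 for checksum
checksum at 2 (size 2, align 2) → ends 4
pad 4 to align 8 for port
port at 8 (size 8, align 8) → ends 16
ack at 16 (size 4, align 4) → ends 20
magic at 20 (size 4, align 4) → ends 24
dst at 24 (size 24, align 8) → ends 48
seq at 48 (size 12, align 4) → ends 60
payload_len at 60 (size 1, align 1) → ends 61
tail pad 3 to reach multiple of 8
total 64 bytes, alignment 8
array of 24: 24 × 64 = 1536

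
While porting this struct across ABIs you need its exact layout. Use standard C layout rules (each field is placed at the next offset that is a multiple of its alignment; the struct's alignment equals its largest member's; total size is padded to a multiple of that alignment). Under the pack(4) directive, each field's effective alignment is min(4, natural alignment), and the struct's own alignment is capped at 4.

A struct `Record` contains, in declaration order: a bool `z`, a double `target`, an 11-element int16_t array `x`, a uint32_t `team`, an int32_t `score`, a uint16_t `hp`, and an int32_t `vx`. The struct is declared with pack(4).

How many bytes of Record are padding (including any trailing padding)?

7

0..1  z  (1B, 1-aligned)
1..4  -- padding (3B)
4..12  target  (8B, 4-aligned)
12..34  x  (22B, 2-aligned)
34..36  -- padding (2B)
36..40  team  (4B, 4-aligned)
40..44  score  (4B, 4-aligned)
44..46  hp  (2B, 2-aligned)
46..48  -- padding (2B)
48..52  vx  (4B, 4-aligned)
sizeof = 52, alignof = 4
data bytes 45, size 52 → padding 7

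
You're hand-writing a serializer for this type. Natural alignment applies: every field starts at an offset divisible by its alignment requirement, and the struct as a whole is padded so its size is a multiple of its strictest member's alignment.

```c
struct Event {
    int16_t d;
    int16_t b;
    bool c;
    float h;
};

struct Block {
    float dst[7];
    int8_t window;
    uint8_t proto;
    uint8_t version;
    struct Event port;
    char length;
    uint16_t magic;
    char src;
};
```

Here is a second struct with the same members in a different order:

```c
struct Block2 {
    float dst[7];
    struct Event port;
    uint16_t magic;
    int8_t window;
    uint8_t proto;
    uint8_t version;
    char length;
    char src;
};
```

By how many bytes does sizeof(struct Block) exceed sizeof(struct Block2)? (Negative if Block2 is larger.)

4

Event: d at 0 (size 2, align 2) → ends 2; b at 2 (size 2, align 2) → ends 4; c at 4 (size 1, align 1) → ends 5; pad 3 to align 4 for h; h at 8 (size 4, align 4) → ends 12; total 12 bytes, alignment 4
dst at 0 (size 28, align 4) → ends 28
window at 28 (size 1, align 1) → ends 29
proto at 29 (size 1, align 1) → ends 30
version at 30 (size 1, align 1) → ends 31
pad 1 to align 4 for port
port at 32 (size 12, align 4) → ends 44
length at 44 (size 1, align 1) → ends 45
pad 1 to align 2 for magic
magic at 46 (size 2, align 2) → ends 48
src at 48 (size 1, align 1) → ends 49
tail pad 3 to reach multiple of 4
total 52 bytes, alignment 4
— Block2 —
dst at 0 (size 28, align 4) → ends 28
port at 28 (size 12, align 4) → ends 40
magic at 40 (size 2, align 2) → ends 42
window at 42 (size 1, align 1) → ends 43
proto at 43 (size 1, align 1) → ends 44
version at 44 (size 1, align 1) → ends 45
length at 45 (size 1, align 1) → ends 46
src at 46 (size 1, align 1) → ends 47
tail pad 1 to reach multiple of 4
total 48 bytes, alignment 4
52 − 48 = 4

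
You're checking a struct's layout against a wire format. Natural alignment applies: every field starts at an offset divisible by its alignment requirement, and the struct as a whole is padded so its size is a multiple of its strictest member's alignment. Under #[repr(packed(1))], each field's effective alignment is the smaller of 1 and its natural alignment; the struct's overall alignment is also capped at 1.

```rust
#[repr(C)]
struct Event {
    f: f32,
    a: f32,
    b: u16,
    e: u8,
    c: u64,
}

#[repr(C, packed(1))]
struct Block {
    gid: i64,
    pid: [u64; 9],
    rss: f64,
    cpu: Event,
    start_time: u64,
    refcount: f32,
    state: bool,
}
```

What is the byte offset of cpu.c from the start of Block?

104

Event: 0..4  f  (4B, 4-aligned); 4..8  a  (4B, 4-aligned); 8..10  b  (2B, 2-aligned); 10..11  e  (1B, 1-aligned); 11..16  -- padding (5B); 16..24  c  (8B, 8-aligned); sizeof = 24, alignof = 8
0..8  gid  (8B, 1-aligned)
8..80  pid  (72B, 1-aligned)
80..88  rss  (8B, 1-aligned)
88..112  cpu  (24B, 1-aligned)
within Event: c at 16
88 + 16 = 104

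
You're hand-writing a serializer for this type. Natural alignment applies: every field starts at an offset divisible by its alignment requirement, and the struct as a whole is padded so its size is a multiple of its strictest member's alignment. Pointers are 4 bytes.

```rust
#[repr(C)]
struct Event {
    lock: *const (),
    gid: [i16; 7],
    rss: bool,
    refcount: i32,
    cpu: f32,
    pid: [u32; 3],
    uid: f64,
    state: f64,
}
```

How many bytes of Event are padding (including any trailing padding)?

@0: lock [4B, align 4] → 4
@4: gid [14B, align 2] → 18
@18: rss [1B, align 1] → 19
+1 pad (align 4)
@20: refcount [4B, align 4] → 24
@24: cpu [4B, align 4] → 28
@28: pid [12B, align 4] → 40
@40: uid [8B, align 8] → 48
@48: state [8B, align 8] → 56
size 56, align 8
data bytes 55, size 56 → padding 1

1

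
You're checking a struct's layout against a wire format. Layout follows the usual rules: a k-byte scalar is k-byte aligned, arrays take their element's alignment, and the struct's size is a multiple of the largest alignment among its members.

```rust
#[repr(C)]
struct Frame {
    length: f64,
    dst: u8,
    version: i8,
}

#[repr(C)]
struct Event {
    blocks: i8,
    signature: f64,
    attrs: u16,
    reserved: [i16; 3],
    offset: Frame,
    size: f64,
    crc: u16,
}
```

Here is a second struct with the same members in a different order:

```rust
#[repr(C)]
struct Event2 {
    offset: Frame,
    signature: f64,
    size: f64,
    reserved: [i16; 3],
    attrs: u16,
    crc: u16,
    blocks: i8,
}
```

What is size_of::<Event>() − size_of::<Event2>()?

Frame: 0..8  length  (8B, 8-aligned); 8..9  dst  (1B, 1-aligned); 9..10  version  (1B, 1-aligned); 10..16  -- tail padding (6B); sizeof = 16, alignof = 8
0..1  blocks  (1B, 1-aligned)
1..8  -- padding (7B)
8..16  signature  (8B, 8-aligned)
16..18  attrs  (2B, 2-aligned)
18..24  reserved  (6B, 2-aligned)
24..40  offset  (16B, 8-aligned)
40..48  size  (8B, 8-aligned)
48..50  crc  (2B, 2-aligned)
50..56  -- tail padding (6B)
sizeof = 56, alignof = 8
— Event2 —
0..16  offset  (16B, 8-aligned)
16..24  signature  (8B, 8-aligned)
24..32  size  (8B, 8-aligned)
32..38  reserved  (6B, 2-aligned)
38..40  attrs  (2B, 2-aligned)
40..42  crc  (2B, 2-aligned)
42..43  blocks  (1B, 1-aligned)
43..48  -- tail padding (5B)
sizeof = 48, alignof = 8
56 − 48 = 8

8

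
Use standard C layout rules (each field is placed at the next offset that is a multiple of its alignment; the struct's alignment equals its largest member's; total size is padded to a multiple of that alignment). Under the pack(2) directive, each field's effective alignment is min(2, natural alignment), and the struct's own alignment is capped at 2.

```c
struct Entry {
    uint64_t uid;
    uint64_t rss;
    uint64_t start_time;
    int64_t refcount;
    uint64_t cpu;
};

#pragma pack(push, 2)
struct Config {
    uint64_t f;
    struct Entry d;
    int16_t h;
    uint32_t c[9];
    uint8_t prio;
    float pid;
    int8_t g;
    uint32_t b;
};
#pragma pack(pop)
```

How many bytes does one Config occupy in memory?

98

Entry: @0: uid [8B, align 8] → 8; @8: rss [8B, align 8] → 16; @16: start_time [8B, align 8] → 24; @24: refcount [8B, align 8] → 32; @32: cpu [8B, align 8] → 40; size 40, align 8
@0: f [8B, align 2] → 8
@8: d [40B, align 2] → 48
@48: h [2B, align 2] → 50
@50: c [36B, align 2] → 86
@86: prio [1B, align 1] → 87
+1 pad (align 2)
@88: pid [4B, align 2] → 92
@92: g [1B, align 1] → 93
+1 pad (align 2)
@94: b [4B, align 2] → 98
size 98, align 2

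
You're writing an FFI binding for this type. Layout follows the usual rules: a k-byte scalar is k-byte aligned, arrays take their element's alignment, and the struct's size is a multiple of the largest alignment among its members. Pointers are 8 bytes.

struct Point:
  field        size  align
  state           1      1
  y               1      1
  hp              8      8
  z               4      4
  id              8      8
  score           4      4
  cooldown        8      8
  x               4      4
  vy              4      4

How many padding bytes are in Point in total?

14

@0: state [1B, align 1] → 1
@1: y [1B, align 1] → 2
+6 pad (align 8)
@8: hp [8B, align 8] → 16
@16: z [4B, align 4] → 20
+4 pad (align 8)
@24: id [8B, align 8] → 32
@32: score [4B, align 4] → 36
+4 pad (align 8)
@40: cooldown [8B, align 8] → 48
@48: x [4B, align 4] → 52
@52: vy [4B, align 4] → 56
size 56, align 8
data bytes 42, size 56 → padding 14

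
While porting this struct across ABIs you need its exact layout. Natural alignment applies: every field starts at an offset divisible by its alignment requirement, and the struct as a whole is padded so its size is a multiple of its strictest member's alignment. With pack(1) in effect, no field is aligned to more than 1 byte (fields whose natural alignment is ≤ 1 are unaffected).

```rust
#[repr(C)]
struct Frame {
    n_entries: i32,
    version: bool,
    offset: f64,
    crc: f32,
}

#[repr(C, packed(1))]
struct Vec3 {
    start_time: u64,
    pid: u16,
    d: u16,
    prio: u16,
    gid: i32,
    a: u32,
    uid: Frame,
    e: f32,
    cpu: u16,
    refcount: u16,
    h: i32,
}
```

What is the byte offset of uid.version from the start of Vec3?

Frame: n_entries at 0 (size 4, align 4) → ends 4; version at 4 (size 1, align 1) → ends 5; pad 3 to align 8 for offset; offset at 8 (size 8, align 8) → ends 16; crc at 16 (size 4, align 4) → ends 20; tail pad 4 to reach multiple of 8; total 24 bytes, alignment 8
start_time at 0 (size 8, align 1) → ends 8
pid at 8 (size 2, align 1) → ends 10
d at 10 (size 2, align 1) → ends 12
prio at 12 (size 2, align 1) → ends 14
gid at 14 (size 4, align 1) → ends 18
a at 18 (size 4, align 1) → ends 22
uid at 22 (size 24, align 1) → ends 46
within Frame: version at 4
22 + 4 = 26

26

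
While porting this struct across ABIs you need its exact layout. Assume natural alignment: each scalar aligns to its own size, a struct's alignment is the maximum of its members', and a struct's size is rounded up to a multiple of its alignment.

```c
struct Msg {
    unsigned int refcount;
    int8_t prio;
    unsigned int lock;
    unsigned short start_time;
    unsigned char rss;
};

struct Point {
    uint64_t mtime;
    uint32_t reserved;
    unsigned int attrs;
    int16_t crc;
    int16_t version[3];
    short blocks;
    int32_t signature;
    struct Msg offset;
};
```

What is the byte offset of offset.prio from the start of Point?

36

Msg: @0: refcount [4B, align 4] → 4; @4: prio [1B, align 1] → 5; +3 pad (align 4); @8: lock [4B, align 4] → 12; @12: start_time [2B, align 2] → 14; @14: rss [1B, align 1] → 15; +1 tail pad (align 4); size 16, align 4
@0: mtime [8B, align 8] → 8
@8: reserved [4B, align 4] → 12
@12: attrs [4B, align 4] → 16
@16: crc [2B, align 2] → 18
@18: version [6B, align 2] → 24
@24: blocks [2B, align 2] → 26
+2 pad (align 4)
@28: signature [4B, align 4] → 32
@32: offset [16B, align 4] → 48
within Msg: prio at 4
32 + 4 = 36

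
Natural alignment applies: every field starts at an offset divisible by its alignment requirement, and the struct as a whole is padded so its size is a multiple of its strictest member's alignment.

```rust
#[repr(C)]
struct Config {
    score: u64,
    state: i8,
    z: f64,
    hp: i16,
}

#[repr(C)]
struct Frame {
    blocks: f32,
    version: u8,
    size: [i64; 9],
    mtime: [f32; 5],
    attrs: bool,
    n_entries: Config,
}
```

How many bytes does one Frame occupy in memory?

136 bytes

Config: @0: score [8B, align 8] → 8; @8: state [1B, align 1] → 9; +7 pad (align 8); @16: z [8B, align 8] → 24; @24: hp [2B, align 2] → 26; +6 tail pad (align 8); size 32, align 8
@0: blocks [4B, align 4] → 4
@4: version [1B, align 1] → 5
+3 pad (align 8)
@8: size [72B, align 8] → 80
@80: mtime [20B, align 4] → 100
@100: attrs [1B, align 1] → 101
+3 pad (align 8)
@104: n_entries [32B, align 8] → 136
size 136, align 8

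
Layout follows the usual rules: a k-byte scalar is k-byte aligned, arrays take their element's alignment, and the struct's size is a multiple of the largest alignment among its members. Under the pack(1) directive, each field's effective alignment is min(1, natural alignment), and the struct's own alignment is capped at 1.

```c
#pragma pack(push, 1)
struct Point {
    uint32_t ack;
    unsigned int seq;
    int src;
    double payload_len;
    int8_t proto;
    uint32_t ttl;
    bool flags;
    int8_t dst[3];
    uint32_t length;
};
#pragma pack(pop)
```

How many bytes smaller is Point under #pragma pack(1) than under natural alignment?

natural layout:
  0..4  ack  (4B, 4-aligned)
  4..8  seq  (4B, 4-aligned)
  8..12  src  (4B, 4-aligned)
  12..16  -- padding (4B)
  16..24  payload_len  (8B, 8-aligned)
  24..25  proto  (1B, 1-aligned)
  25..28  -- padding (3B)
  28..32  ttl  (4B, 4-aligned)
  32..33  flags  (1B, 1-aligned)
  33..36  dst  (3B, 1-aligned)
  36..40  length  (4B, 4-aligned)
  sizeof = 40, alignof = 8
packed(1) layout:
  0..4  ack  (4B, 1-aligned)
  4..8  seq  (4B, 1-aligned)
  8..12  src  (4B, 1-aligned)
  12..20  payload_len  (8B, 1-aligned)
  20..21  proto  (1B, 1-aligned)
  21..25  ttl  (4B, 1-aligned)
  25..26  flags  (1B, 1-aligned)
  26..29  dst  (3B, 1-aligned)
  29..33  length  (4B, 1-aligned)
  sizeof = 33, alignof = 1
40 − 33 = 7

7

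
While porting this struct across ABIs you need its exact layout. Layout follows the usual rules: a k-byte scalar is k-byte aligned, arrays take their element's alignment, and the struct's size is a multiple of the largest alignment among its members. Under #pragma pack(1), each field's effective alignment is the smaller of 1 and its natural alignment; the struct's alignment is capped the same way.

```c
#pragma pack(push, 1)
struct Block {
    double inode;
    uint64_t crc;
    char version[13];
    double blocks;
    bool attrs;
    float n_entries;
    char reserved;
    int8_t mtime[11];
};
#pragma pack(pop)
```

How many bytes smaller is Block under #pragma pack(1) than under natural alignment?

10

natural layout:
  inode at 0 (size 8, align 8) → ends 8
  crc at 8 (size 8, align 8) → ends 16
  version at 16 (size 13, align 1) → ends 29
  pad 3 to align 8 for blocks
  blocks at 32 (size 8, align 8) → ends 40
  attrs at 40 (size 1, align 1) → ends 41
  pad 3 to align 4 for n_entries
  n_entries at 44 (size 4, align 4) → ends 48
  reserved at 48 (size 1, align 1) → ends 49
  mtime at 49 (size 11, align 1) → ends 60
  tail pad 4 to reach multiple of 8
  total 64 bytes, alignment 8
packed(1) layout:
  inode at 0 (size 8, align 1) → ends 8
  crc at 8 (size 8, align 1) → ends 16
  version at 16 (size 13, align 1) → ends 29
  blocks at 29 (size 8, align 1) → ends 37
  attrs at 37 (size 1, align 1) → ends 38
  n_entries at 38 (size 4, align 1) → ends 42
  reserved at 42 (size 1, align 1) → ends 43
  mtime at 43 (size 11, align 1) → ends 54
  total 54 bytes, alignment 1
64 − 54 = 10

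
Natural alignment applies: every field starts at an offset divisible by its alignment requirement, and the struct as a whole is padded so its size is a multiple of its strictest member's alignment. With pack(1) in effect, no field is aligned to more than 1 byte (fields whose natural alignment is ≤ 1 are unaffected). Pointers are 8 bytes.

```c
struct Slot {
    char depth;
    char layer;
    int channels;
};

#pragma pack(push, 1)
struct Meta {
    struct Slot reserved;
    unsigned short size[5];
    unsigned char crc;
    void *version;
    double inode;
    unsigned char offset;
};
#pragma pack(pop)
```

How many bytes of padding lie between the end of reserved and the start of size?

0

Slot: depth at 0 (size 1, align 1) → ends 1; layer at 1 (size 1, align 1) → ends 2; pad 2 to align 4 for channels; channels at 4 (size 4, align 4) → ends 8; total 8 bytes, alignment 4
reserved at 0 (size 8, align 1) → ends 8
size at 8 (size 10, align 1) → ends 18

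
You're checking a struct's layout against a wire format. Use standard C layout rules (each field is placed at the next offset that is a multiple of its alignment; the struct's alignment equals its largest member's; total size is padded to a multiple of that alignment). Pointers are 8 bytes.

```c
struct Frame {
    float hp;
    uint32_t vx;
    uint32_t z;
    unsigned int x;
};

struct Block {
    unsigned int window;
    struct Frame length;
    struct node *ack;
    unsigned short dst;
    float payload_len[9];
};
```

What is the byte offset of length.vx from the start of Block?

Frame: 0..4  hp  (4B, 4-aligned); 4..8  vx  (4B, 4-aligned); 8..12  z  (4B, 4-aligned); 12..16  x  (4B, 4-aligned); sizeof = 16, alignof = 4
0..4  window  (4B, 4-aligned)
4..20  length  (16B, 4-aligned)
within Frame: vx at 4
4 + 4 = 8

8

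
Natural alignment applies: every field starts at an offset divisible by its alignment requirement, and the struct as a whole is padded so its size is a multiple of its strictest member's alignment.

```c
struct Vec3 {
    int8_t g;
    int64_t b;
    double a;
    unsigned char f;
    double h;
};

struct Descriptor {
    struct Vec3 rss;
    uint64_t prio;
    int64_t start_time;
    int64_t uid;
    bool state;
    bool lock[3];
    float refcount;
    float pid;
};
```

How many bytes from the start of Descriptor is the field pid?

72

Vec3: 0..1  g  (1B, 1-aligned); 1..8  -- padding (7B); 8..16  b  (8B, 8-aligned); 16..24  a  (8B, 8-aligned); 24..25  f  (1B, 1-aligned); 25..32  -- padding (7B); 32..40  h  (8B, 8-aligned); sizeof = 40, alignof = 8
0..40  rss  (40B, 8-aligned)
40..48  prio  (8B, 8-aligned)
48..56  start_time  (8B, 8-aligned)
56..64  uid  (8B, 8-aligned)
64..65  state  (1B, 1-aligned)
65..68  lock  (3B, 1-aligned)
68..72  refcount  (4B, 4-aligned)
72..76  pid  (4B, 4-aligned)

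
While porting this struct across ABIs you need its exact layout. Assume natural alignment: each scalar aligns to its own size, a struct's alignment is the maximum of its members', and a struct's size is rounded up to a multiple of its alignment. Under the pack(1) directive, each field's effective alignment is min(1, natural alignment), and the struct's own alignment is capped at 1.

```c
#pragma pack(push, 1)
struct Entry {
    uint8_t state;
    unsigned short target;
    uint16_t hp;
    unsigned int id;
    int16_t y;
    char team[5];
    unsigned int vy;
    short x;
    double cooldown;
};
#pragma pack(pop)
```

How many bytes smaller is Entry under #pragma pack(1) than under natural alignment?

natural layout:
  state at 0 (size 1, align 1) → ends 1
  pad 1 to align 2 for target
  target at 2 (size 2, align 2) → ends 4
  hp at 4 (size 2, align 2) → ends 6
  pad 2 to align 4 for id
  id at 8 (size 4, align 4) → ends 12
  y at 12 (size 2, align 2) → ends 14
  team at 14 (size 5, align 1) → ends 19
  pad 1 to align 4 for vy
  vy at 20 (size 4, align 4) → ends 24
  x at 24 (size 2, align 2) → ends 26
  pad 6 to align 8 for cooldown
  cooldown at 32 (size 8, align 8) → ends 40
  total 40 bytes, alignment 8
packed(1) layout:
  state at 0 (size 1, align 1) → ends 1
  target at 1 (size 2, align 1) → ends 3
  hp at 3 (size 2, align 1) → ends 5
  id at 5 (size 4, align 1) → ends 9
  y at 9 (size 2, align 1) → ends 11
  team at 11 (size 5, align 1) → ends 16
  vy at 16 (size 4, align 1) → ends 20
  x at 20 (size 2, align 1) → ends 22
  cooldown at 22 (size 8, align 1) → ends 30
  total 30 bytes, alignment 1
40 − 30 = 10

10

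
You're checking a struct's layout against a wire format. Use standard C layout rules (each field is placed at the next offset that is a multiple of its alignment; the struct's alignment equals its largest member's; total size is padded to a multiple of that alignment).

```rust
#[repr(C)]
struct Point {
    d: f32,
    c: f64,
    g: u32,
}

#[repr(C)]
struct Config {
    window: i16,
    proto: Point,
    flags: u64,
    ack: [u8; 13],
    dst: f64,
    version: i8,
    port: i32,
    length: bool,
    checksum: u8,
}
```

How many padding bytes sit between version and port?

Point: d at 0 (size 4, align 4) → ends 4; pad 4 to align 8 for c; c at 8 (size 8, align 8) → ends 16; g at 16 (size 4, align 4) → ends 20; tail pad 4 to reach multiple of 8; total 24 bytes, alignment 8
window at 0 (size 2, align 2) → ends 2
pad 6 to align 8 for proto
proto at 8 (size 24, align 8) → ends 32
flags at 32 (size 8, align 8) → ends 40
ack at 40 (size 13, align 1) → ends 53
pad 3 to align 8 for dst
dst at 56 (size 8, align 8) → ends 64
version at 64 (size 1, align 1) → ends 65
pad 3 to align 4 for port
port at 68 (size 4, align 4) → ends 72

3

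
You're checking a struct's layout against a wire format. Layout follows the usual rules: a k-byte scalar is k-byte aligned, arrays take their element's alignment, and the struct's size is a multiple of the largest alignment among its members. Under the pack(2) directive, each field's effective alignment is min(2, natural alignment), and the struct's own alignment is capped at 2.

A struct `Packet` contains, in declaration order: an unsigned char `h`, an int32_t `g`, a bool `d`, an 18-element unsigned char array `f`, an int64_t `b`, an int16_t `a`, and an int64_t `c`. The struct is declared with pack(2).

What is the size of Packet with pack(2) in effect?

0..1  h  (1B, 1-aligned)
1..2  -- padding (1B)
2..6  g  (4B, 2-aligned)
6..7  d  (1B, 1-aligned)
7..25  f  (18B, 1-aligned)
25..26  -- padding (1B)
26..34  b  (8B, 2-aligned)
34..36  a  (2B, 2-aligned)
36..44  c  (8B, 2-aligned)
sizeof = 44, alignof = 2

44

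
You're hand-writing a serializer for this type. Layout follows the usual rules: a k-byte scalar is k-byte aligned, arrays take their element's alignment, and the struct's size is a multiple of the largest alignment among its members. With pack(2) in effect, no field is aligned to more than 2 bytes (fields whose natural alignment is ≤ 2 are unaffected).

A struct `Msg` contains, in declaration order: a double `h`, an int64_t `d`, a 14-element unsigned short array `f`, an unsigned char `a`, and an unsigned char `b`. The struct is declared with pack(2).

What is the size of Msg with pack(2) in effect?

46

h at 0 (size 8, align 2) → ends 8
d at 8 (size 8, align 2) → ends 16
f at 16 (size 28, align 2) → ends 44
a at 44 (size 1, align 1) → ends 45
b at 45 (size 1, align 1) → ends 46
total 46 bytes, alignment 2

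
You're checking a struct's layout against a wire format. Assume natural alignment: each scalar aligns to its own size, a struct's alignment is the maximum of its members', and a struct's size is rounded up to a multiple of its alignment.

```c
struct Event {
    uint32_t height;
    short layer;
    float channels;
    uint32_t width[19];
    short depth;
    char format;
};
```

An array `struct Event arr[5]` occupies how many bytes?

@0: height [4B, align 4] → 4
@4: layer [2B, align 2] → 6
+2 pad (align 4)
@8: channels [4B, align 4] → 12
@12: width [76B, align 4] → 88
@88: depth [2B, align 2] → 90
@90: format [1B, align 1] → 91
+1 tail pad (align 4)
size 92, align 4
array of 5: 5 × 92 = 460

460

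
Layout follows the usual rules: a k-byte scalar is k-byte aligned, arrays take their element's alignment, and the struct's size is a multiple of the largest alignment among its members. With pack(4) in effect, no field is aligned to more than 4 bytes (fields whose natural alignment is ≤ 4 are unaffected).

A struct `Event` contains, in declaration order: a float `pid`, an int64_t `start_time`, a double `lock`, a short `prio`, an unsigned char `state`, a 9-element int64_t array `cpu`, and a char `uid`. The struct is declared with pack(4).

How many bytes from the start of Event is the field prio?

pid at 0 (size 4, align 4) → ends 4
start_time at 4 (size 8, align 4) → ends 12
lock at 12 (size 8, align 4) → ends 20
prio at 20 (size 2, align 2) → ends 22

20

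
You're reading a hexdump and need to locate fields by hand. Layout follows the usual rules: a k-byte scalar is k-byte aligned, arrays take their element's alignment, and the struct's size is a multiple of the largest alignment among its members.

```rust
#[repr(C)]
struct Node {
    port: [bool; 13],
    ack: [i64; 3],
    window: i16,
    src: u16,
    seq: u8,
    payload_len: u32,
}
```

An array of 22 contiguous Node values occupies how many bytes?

@0: port [13B, align 1] → 13
+3 pad (align 8)
@16: ack [24B, align 8] → 40
@40: window [2B, align 2] → 42
@42: src [2B, align 2] → 44
@44: seq [1B, align 1] → 45
+3 pad (align 4)
@48: payload_len [4B, align 4] → 52
+4 tail pad (align 8)
size 56, align 8
array of 22: 22 × 56 = 1232

1232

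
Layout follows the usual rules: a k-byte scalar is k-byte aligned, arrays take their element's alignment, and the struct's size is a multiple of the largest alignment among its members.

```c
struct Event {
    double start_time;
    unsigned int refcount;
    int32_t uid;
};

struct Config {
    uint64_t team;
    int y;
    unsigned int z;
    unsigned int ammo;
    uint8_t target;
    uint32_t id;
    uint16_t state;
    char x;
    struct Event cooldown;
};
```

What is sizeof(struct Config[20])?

Event: start_time at 0 (size 8, align 8) → ends 8; refcount at 8 (size 4, align 4) → ends 12; uid at 12 (size 4, align 4) → ends 16; total 16 bytes, alignment 8
team at 0 (size 8, align 8) → ends 8
y at 8 (size 4, align 4) → ends 12
z at 12 (size 4, align 4) → ends 16
ammo at 16 (size 4, align 4) → ends 20
target at 20 (size 1, align 1) → ends 21
pad 3 to align 4 for id
id at 24 (size 4, align 4) → ends 28
state at 28 (size 2, align 2) → ends 30
x at 30 (size 1, align 1) → ends 31
pad 1 to align 8 for cooldown
cooldown at 32 (size 16, align 8) → ends 48
total 48 bytes, alignment 8
array of 20: 20 × 48 = 960

960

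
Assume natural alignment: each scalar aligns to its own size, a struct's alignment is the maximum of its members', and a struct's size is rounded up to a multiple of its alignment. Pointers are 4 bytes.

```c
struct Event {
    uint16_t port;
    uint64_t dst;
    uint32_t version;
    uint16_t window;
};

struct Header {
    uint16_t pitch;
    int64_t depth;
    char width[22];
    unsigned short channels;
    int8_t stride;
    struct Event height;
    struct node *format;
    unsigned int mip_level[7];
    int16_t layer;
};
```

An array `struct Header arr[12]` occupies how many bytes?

Event: port at 0 (size 2, align 2) → ends 2; pad 6 to align 8 for dst; dst at 8 (size 8, align 8) → ends 16; version at 16 (size 4, align 4) → ends 20; window at 20 (size 2, align 2) → ends 22; tail pad 2 to reach multiple of 8; total 24 bytes, alignment 8
pitch at 0 (size 2, align 2) → ends 2
pad 6 to align 8 for depth
depth at 8 (size 8, align 8) → ends 16
width at 16 (size 22, align 1) → ends 38
channels at 38 (size 2, align 2) → ends 40
stride at 40 (size 1, align 1) → ends 41
pad 7 to align 8 for height
height at 48 (size 24, align 8) → ends 72
format at 72 (size 4, align 4) → ends 76
mip_level at 76 (size 28, align 4) → ends 104
layer at 104 (size 2, align 2) → ends 106
tail pad 6 to reach multiple of 8
total 112 bytes, alignment 8
array of 12: 12 × 112 = 1344

1344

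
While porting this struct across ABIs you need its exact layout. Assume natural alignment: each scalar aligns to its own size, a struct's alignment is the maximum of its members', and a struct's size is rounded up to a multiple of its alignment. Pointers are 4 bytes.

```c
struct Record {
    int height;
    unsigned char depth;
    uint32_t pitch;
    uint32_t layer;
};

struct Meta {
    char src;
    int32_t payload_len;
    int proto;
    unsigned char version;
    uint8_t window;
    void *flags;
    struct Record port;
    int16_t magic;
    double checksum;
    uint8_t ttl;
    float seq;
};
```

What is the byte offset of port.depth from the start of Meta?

Record: height at 0 (size 4, align 4) → ends 4; depth at 4 (size 1, align 1) → ends 5; pad 3 to align 4 for pitch; pitch at 8 (size 4, align 4) → ends 12; layer at 12 (size 4, align 4) → ends 16; total 16 bytes, alignment 4
src at 0 (size 1, align 1) → ends 1
pad 3 to align 4 for payload_len
payload_len at 4 (size 4, align 4) → ends 8
proto at 8 (size 4, align 4) → ends 12
version at 12 (size 1, align 1) → ends 13
window at 13 (size 1, align 1) → ends 14
pad 2 to align 4 for flags
flags at 16 (size 4, align 4) → ends 20
port at 20 (size 16, align 4) → ends 36
within Record: depth at 4
20 + 4 = 24

24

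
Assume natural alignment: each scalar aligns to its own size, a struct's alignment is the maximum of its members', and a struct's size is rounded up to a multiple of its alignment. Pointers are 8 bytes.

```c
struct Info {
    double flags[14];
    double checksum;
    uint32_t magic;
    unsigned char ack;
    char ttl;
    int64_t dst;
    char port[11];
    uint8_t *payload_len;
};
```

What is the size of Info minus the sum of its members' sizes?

7

0..112  flags  (112B, 8-aligned)
112..120  checksum  (8B, 8-aligned)
120..124  magic  (4B, 4-aligned)
124..125  ack  (1B, 1-aligned)
125..126  ttl  (1B, 1-aligned)
126..128  -- padding (2B)
128..136  dst  (8B, 8-aligned)
136..147  port  (11B, 1-aligned)
147..152  -- padding (5B)
152..160  payload_len  (8B, 8-aligned)
sizeof = 160, alignof = 8
data bytes 153, size 160 → padding 7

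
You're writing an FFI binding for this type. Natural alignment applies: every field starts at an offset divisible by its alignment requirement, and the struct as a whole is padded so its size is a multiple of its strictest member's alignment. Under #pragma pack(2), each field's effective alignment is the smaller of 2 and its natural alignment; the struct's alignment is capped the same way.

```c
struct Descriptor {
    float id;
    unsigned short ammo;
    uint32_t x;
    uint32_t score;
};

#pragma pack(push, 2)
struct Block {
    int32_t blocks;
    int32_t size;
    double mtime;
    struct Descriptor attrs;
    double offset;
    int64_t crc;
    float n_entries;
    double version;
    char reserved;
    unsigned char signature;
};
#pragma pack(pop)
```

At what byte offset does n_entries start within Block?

48

Descriptor: @0: id [4B, align 4] → 4; @4: ammo [2B, align 2] → 6; +2 pad (align 4); @8: x [4B, align 4] → 12; @12: score [4B, align 4] → 16; size 16, align 4
@0: blocks [4B, align 2] → 4
@4: size [4B, align 2] → 8
@8: mtime [8B, align 2] → 16
@16: attrs [16B, align 2] → 32
@32: offset [8B, align 2] → 40
@40: crc [8B, align 2] → 48
@48: n_entries [4B, align 2] → 52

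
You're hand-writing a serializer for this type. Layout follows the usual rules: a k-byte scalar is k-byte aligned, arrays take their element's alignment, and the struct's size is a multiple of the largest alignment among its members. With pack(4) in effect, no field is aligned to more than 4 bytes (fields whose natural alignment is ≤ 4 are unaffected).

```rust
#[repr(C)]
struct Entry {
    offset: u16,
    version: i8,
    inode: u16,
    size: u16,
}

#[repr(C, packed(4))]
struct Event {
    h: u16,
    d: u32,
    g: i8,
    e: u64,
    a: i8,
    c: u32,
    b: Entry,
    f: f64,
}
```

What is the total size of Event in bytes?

44 bytes

Entry: @0: offset [2B, align 2] → 2; @2: version [1B, align 1] → 3; +1 pad (align 2); @4: inode [2B, align 2] → 6; @6: size [2B, align 2] → 8; size 8, align 2
@0: h [2B, align 2] → 2
+2 pad (align 4)
@4: d [4B, align 4] → 8
@8: g [1B, align 1] → 9
+3 pad (align 4)
@12: e [8B, align 4] → 20
@20: a [1B, align 1] → 21
+3 pad (align 4)
@24: c [4B, align 4] → 28
@28: b [8B, align 2] → 36
@36: f [8B, align 4] → 44
size 44, align 4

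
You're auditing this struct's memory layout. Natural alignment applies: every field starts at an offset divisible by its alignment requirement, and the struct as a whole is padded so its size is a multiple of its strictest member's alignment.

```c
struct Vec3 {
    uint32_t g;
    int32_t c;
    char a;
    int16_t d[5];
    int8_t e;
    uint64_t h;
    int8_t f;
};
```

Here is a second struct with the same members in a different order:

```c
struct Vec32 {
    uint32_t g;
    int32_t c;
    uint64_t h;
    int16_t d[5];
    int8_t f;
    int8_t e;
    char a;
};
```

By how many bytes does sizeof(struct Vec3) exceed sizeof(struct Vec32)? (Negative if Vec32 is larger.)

8

0..4  g  (4B, 4-aligned)
4..8  c  (4B, 4-aligned)
8..9  a  (1B, 1-aligned)
9..10  -- padding (1B)
10..20  d  (10B, 2-aligned)
20..21  e  (1B, 1-aligned)
21..24  -- padding (3B)
24..32  h  (8B, 8-aligned)
32..33  f  (1B, 1-aligned)
33..40  -- tail padding (7B)
sizeof = 40, alignof = 8
— Vec32 —
0..4  g  (4B, 4-aligned)
4..8  c  (4B, 4-aligned)
8..16  h  (8B, 8-aligned)
16..26  d  (10B, 2-aligned)
26..27  f  (1B, 1-aligned)
27..28  e  (1B, 1-aligned)
28..29  a  (1B, 1-aligned)
29..32  -- tail padding (3B)
sizeof = 32, alignof = 8
40 − 32 = 8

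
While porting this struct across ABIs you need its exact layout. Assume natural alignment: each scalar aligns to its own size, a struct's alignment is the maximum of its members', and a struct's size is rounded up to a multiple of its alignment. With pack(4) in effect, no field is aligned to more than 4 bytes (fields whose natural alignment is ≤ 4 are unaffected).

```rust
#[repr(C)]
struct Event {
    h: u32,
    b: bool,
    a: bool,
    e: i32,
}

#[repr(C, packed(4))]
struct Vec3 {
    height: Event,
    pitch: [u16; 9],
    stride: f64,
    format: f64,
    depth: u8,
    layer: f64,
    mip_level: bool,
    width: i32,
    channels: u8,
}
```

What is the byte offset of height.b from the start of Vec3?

4

Event: 0..4  h  (4B, 4-aligned); 4..5  b  (1B, 1-aligned); 5..6  a  (1B, 1-aligned); 6..8  -- padding (2B); 8..12  e  (4B, 4-aligned); sizeof = 12, alignof = 4
0..12  height  (12B, 4-aligned)
within Event: b at 4
0 + 4 = 4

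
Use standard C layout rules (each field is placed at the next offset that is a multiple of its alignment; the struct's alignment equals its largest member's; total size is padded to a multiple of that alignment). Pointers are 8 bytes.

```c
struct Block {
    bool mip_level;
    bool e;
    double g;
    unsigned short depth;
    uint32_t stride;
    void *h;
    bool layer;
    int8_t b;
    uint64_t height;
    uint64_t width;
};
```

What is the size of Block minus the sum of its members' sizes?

14

0..1  mip_level  (1B, 1-aligned)
1..2  e  (1B, 1-aligned)
2..8  -- padding (6B)
8..16  g  (8B, 8-aligned)
16..18  depth  (2B, 2-aligned)
18..20  -- padding (2B)
20..24  stride  (4B, 4-aligned)
24..32  h  (8B, 8-aligned)
32..33  layer  (1B, 1-aligned)
33..34  b  (1B, 1-aligned)
34..40  -- padding (6B)
40..48  height  (8B, 8-aligned)
48..56  width  (8B, 8-aligned)
sizeof = 56, alignof = 8
data bytes 42, size 56 → padding 14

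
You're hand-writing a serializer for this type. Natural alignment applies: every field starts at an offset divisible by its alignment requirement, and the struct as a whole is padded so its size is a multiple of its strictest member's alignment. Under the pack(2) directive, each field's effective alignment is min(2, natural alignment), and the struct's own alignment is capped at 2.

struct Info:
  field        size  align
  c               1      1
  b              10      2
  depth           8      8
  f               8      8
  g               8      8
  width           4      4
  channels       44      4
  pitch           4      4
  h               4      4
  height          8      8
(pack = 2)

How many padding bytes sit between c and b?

c at 0 (size 1, align 1) → ends 1
pad 1 to align 2 for b
b at 2 (size 10, align 2) → ends 12

1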